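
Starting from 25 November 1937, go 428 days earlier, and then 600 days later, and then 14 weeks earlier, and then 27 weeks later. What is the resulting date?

Subtracting 428 days from November 25, 1937:
Going back 25 days from November 25, 1937 reaches the end of the previous month; 428 − 25 = 403 left.
October 1937 has 31 days: 403 − 31 = 372 left.
September 1937 has 30 days: 372 − 30 = 342 left.
August 1937 has 31 days: 342 − 31 = 311 left.
July 1937 has 31 days: 311 − 31 = 280 left.
June 1937 has 30 days: 280 − 30 = 250 left.
May 1937 has 31 days: 250 − 31 = 219 left.
April 1937 has 30 days: 219 − 30 = 189 left.
March 1937 has 31 days: 189 − 31 = 158 left.
February 1937 has 28 days (1937 is not a leap year): 158 − 28 = 130 left.
January 1937 has 31 days: 130 − 31 = 99 left.
December 1936 has 31 days: 99 − 31 = 68 left.
November 1936 has 30 days: 68 − 30 = 38 left.
October 1936 has 31 days: 38 − 31 = 7 left.
September 1936 has 30 days; 30 − 7 = 23 → September 23, 1936.
Adding 600 days from September 23, 1936:
September has 30 days, so 30 − 23 = 7 days remain after September 23, 1936; 600 − 7 = 593 left.
October 1936 has 31 days: 593 − 31 = 562 left.
November 1936 has 30 days: 562 − 30 = 532 left.
December 1936 has 31 days: 532 − 31 = 501 left.
January 1937 has 31 days: 501 − 31 = 470 left.
February 1937 has 28 days (1937 is not a leap year): 470 − 28 = 442 left.
March 1937 has 31 days: 442 − 31 = 411 left.
April 1937 has 30 days: 411 − 30 = 381 left.
May 1937 has 31 days: 381 − 31 = 350 left.
June 1937 has 30 days: 350 − 30 = 320 left.
July 1937 has 31 days: 320 − 31 = 289 left.
August 1937 has 31 days: 289 − 31 = 258 left.
September 1937 has 30 days: 258 − 30 = 228 left.
October 1937 has 31 days: 228 − 31 = 197 left.
November 1937 has 30 days: 197 − 30 = 167 left.
December 1937 has 31 days: 167 − 31 = 136 left.
January 1938 has 31 days: 136 − 31 = 105 left.
February 1938 has 28 days (1938 is not a leap year): 105 − 28 = 77 left.
March 1938 has 31 days: 77 − 31 = 46 left.
April 1938 has 30 days: 46 − 30 = 16 left.
16 days into May 1938 → May 16, 1938.
Subtracting 14 weeks (= 98 days) from May 16, 1938:
Going back 16 days from May 16, 1938 reaches the end of the previous month; 98 − 16 = 82 left.
April 1938 has 30 days: 82 − 30 = 52 left.
March 1938 has 31 days: 52 − 31 = 21 left.
February 1938 has 28 days; 28 − 21 = 7 → February 7, 1938.
Counting forward 27 weeks (= 189 days) from February 7, 1938:
February has 28 days, so 28 − 7 = 21 days remain after February 7, 1938; 189 − 21 = 168 left.
March 1938 has 31 days: 168 − 31 = 137 left.
April 1938 has 30 days: 137 − 30 = 107 left.
May 1938 has 31 days: 107 − 31 = 76 left.
June 1938 has 30 days: 76 − 30 = 46 left.
July 1938 has 31 days: 46 − 31 = 15 left.
15 days into August 1938 → August 15, 1938.

August 15, 1938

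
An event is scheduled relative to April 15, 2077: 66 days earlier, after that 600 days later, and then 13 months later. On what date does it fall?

November 1, 2079

Subtracting 66 days from April 15, 2077:
Going back 15 days from April 15, 2077 reaches the end of the previous month; 66 − 15 = 51 left.
March 2077 has 31 days: 51 − 31 = 20 left.
February 2077 has 28 days; 28 − 20 = 8 → February 8, 2077.
Counting forward 600 days from February 8, 2077:
February has 28 days, so 28 − 8 = 20 days remain after February 8, 2077; 600 − 20 = 580 left.
March 2077 has 31 days: 580 − 31 = 549 left.
April 2077 has 30 days: 549 − 30 = 519 left.
May 2077 has 31 days: 519 − 31 = 488 left.
June 2077 has 30 days: 488 − 30 = 458 left.
July 2077 has 31 days: 458 − 31 = 427 left.
August 2077 has 31 days: 427 − 31 = 396 left.
September 2077 has 30 days: 396 − 30 = 366 left.
October 2077 has 31 days: 366 − 31 = 335 left.
November 2077 has 30 days: 335 − 30 = 305 left.
December 2077 has 31 days: 305 − 31 = 274 left.
January 2078 has 31 days: 274 − 31 = 243 left.
February 2078 has 28 days (2078 is not a leap year): 243 − 28 = 215 left.
March 2078 has 31 days: 215 − 31 = 184 left.
April 2078 has 30 days: 184 − 30 = 154 left.
May 2078 has 31 days: 154 − 31 = 123 left.
June 2078 has 30 days: 123 − 30 = 93 left.
July 2078 has 31 days: 93 − 31 = 62 left.
August 2078 has 31 days: 62 − 31 = 31 left.
September 2078 has 30 days: 31 − 30 = 1 left.
1 day into October 2078 → October 1, 2078.
Advancing 13 months from October 1, 2078:
month 10 + 13 = 23, which is month 11 of year 2079 → November 2079.
Day 1 is valid in November, giving November 1, 2079.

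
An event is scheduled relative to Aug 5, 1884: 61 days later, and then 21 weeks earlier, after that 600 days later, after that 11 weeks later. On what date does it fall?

Counting forward 61 days from August 5, 1884:
August has 31 days, so 31 − 5 = 26 days remain after August 5, 1884; 61 − 26 = 35 left.
September 1884 has 30 days: 35 − 30 = 5 left.
5 days into October 1884 → October 5, 1884.
Going back 21 weeks (= 147 days) from October 5, 1884:
Going back 5 days from October 5, 1884 reaches the end of the previous month; 147 − 5 = 142 left.
September 1884 has 30 days: 142 − 30 = 112 left.
August 1884 has 31 days: 112 − 31 = 81 left.
July 1884 has 31 days: 81 − 31 = 50 left.
June 1884 has 30 days: 50 − 30 = 20 left.
May 1884 has 31 days; 31 − 20 = 11 → May 11, 1884.
Advancing 600 days from May 11, 1884:
May has 31 days, so 31 − 11 = 20 days remain after May 11, 1884; 600 − 20 = 580 left.
June 1884 has 30 days: 580 − 30 = 550 left.
July 1884 has 31 days: 550 − 31 = 519 left.
August 1884 has 31 days: 519 − 31 = 488 left.
September 1884 has 30 days: 488 − 30 = 458 left.
October 1884 has 31 days: 458 − 31 = 427 left.
November 1884 has 30 days: 427 − 30 = 397 left.
December 1884 has 31 days: 397 − 31 = 366 left.
January 1885 has 31 days: 366 − 31 = 335 left.
February 1885 has 28 days (1885 is not a leap year): 335 − 28 = 307 left.
March 1885 has 31 days: 307 − 31 = 276 left.
April 1885 has 30 days: 276 − 30 = 246 left.
May 1885 has 31 days: 246 − 31 = 215 left.
June 1885 has 30 days: 215 − 30 = 185 left.
July 1885 has 31 days: 185 − 31 = 154 left.
August 1885 has 31 days: 154 − 31 = 123 left.
September 1885 has 30 days: 123 − 30 = 93 left.
October 1885 has 31 days: 93 − 31 = 62 left.
November 1885 has 30 days: 62 − 30 = 32 left.
December 1885 has 31 days: 32 − 31 = 1 left.
1 day into January 1886 → January 1, 1886.
Advancing 11 weeks (= 77 days) from January 1, 1886:
January has 31 days, so 31 − 1 = 30 days remain after January 1, 1886; 77 − 30 = 47 left.
February 1886 has 28 days (1886 is not a leap year): 47 − 28 = 19 left.
19 days into March 1886 → March 19, 1886.

March 19, 1886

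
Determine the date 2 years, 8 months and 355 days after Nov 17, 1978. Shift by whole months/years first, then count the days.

Advancing 2 years, 8 months and 355 days from November 17, 1978: first the month/year part, then the days.
+2 years → 1980; month 11 + 8 = 19, which is month 7 of year 1981 → July 1981.
Day 17 is valid in July, giving July 17, 1981.
Now add 355 days from July 17, 1981.
July has 31 days, so 31 − 17 = 14 days remain after July 17, 1981; 355 − 14 = 341 left.
August 1981 has 31 days: 341 − 31 = 310 left.
September 1981 has 30 days: 310 − 30 = 280 left.
October 1981 has 31 days: 280 − 31 = 249 left.
November 1981 has 30 days: 249 − 30 = 219 left.
December 1981 has 31 days: 219 − 31 = 188 left.
January 1982 has 31 days: 188 − 31 = 157 left.
February 1982 has 28 days (1982 is not a leap year): 157 − 28 = 129 left.
March 1982 has 31 days: 129 − 31 = 98 left.
April 1982 has 30 days: 98 − 30 = 68 left.
May 1982 has 31 days: 68 − 31 = 37 left.
June 1982 has 30 days: 37 − 30 = 7 left.
7 days into July 1982 → July 7, 1982.

July 7, 1982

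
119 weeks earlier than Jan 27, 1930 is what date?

October 17, 1927

Going back 119 weeks = 833 days from January 27, 1930.
Going back 27 days from January 27, 1930 reaches the end of the previous month; 833 − 27 = 806 left.
December 1929 has 31 days: 806 − 31 = 775 left.
November 1929 has 30 days: 775 − 30 = 745 left.
October 1929 has 31 days: 745 − 31 = 714 left.
September 1929 has 30 days: 714 − 30 = 684 left.
August 1929 has 31 days: 684 − 31 = 653 left.
July 1929 has 31 days: 653 − 31 = 622 left.
June 1929 has 30 days: 622 − 30 = 592 left.
May 1929 has 31 days: 592 − 31 = 561 left.
April 1929 has 30 days: 561 − 30 = 531 left.
March 1929 has 31 days: 531 − 31 = 500 left.
February 1929 has 28 days (1929 is not a leap year): 500 − 28 = 472 left.
January 1929 has 31 days: 472 − 31 = 441 left.
December 1928 has 31 days: 441 − 31 = 410 left.
November 1928 has 30 days: 410 − 30 = 380 left.
October 1928 has 31 days: 380 − 31 = 349 left.
September 1928 has 30 days: 349 − 30 = 319 left.
August 1928 has 31 days: 319 − 31 = 288 left.
July 1928 has 31 days: 288 − 31 = 257 left.
June 1928 has 30 days: 257 − 30 = 227 left.
May 1928 has 31 days: 227 − 31 = 196 left.
April 1928 has 30 days: 196 − 30 = 166 left.
March 1928 has 31 days: 166 − 31 = 135 left.
February 1928 has 29 days (1928 is a leap year): 135 − 29 = 106 left.
January 1928 has 31 days: 106 − 31 = 75 left.
December 1927 has 31 days: 75 − 31 = 44 left.
November 1927 has 30 days: 44 − 30 = 14 left.
October 1927 has 31 days; 31 − 14 = 17 → October 17, 1927.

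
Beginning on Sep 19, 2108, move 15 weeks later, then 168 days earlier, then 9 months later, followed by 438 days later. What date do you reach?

Adding 15 weeks (= 105 days) from September 19, 2108:
September has 30 days, so 30 − 19 = 11 days remain after September 19, 2108; 105 − 11 = 94 left.
October 2108 has 31 days: 94 − 31 = 63 left.
November 2108 has 30 days: 63 − 30 = 33 left.
December 2108 has 31 days: 33 − 31 = 2 left.
2 days into January 2109 → January 2, 2109.
Subtracting 168 days from January 2, 2109:
Going back 2 days from January 2, 2109 reaches the end of the previous month; 168 − 2 = 166 left.
December 2108 has 31 days: 166 − 31 = 135 left.
November 2108 has 30 days: 135 − 30 = 105 left.
October 2108 has 31 days: 105 − 31 = 74 left.
September 2108 has 30 days: 74 − 30 = 44 left.
August 2108 has 31 days: 44 − 31 = 13 left.
July 2108 has 31 days; 31 − 13 = 18 → July 18, 2108.
Advancing 9 months from July 18, 2108:
month 7 + 9 = 16, which is month 4 of year 2109 → April 2109.
Day 18 is valid in April, giving April 18, 2109.
Counting forward 438 days from April 18, 2109:
April has 30 days, so 30 − 18 = 12 days remain after April 18, 2109; 438 − 12 = 426 left.
May 2109 has 31 days: 426 − 31 = 395 left.
June 2109 has 30 days: 395 − 30 = 365 left.
July 2109 has 31 days: 365 − 31 = 334 left.
August 2109 has 31 days: 334 − 31 = 303 left.
September 2109 has 30 days: 303 − 30 = 273 left.
October 2109 has 31 days: 273 − 31 = 242 left.
November 2109 has 30 days: 242 − 30 = 212 left.
December 2109 has 31 days: 212 − 31 = 181 left.
January 2110 has 31 days: 181 − 31 = 150 left.
February 2110 has 28 days (2110 is not a leap year): 150 − 28 = 122 left.
March 2110 has 31 days: 122 − 31 = 91 left.
April 2110 has 30 days: 91 − 30 = 61 left.
May 2110 has 31 days: 61 − 31 = 30 left.
30 days into June 2110 → June 30, 2110.

June 30, 2110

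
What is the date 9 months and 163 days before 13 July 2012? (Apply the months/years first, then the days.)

May 3, 2011

Counting back 9 months and 163 days from July 13, 2012: first the month/year part, then the days.
month 7 − 9 = -2, which is month 10 of year 2011 → October 2011.
Day 13 is valid in October, giving October 13, 2011.
Now subtract 163 days from October 13, 2011.
Going back 13 days from October 13, 2011 reaches the end of the previous month; 163 − 13 = 150 left.
September 2011 has 30 days: 150 − 30 = 120 left.
August 2011 has 31 days: 120 − 31 = 89 left.
July 2011 has 31 days: 89 − 31 = 58 left.
June 2011 has 30 days: 58 − 30 = 28 left.
May 2011 has 31 days; 31 − 28 = 3 → May 3, 2011.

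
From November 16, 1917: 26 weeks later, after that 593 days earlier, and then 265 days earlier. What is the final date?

Adding 26 weeks (= 182 days) from November 16, 1917:
November has 30 days, so 30 − 16 = 14 days remain after November 16, 1917; 182 − 14 = 168 left.
December 1917 has 31 days: 168 − 31 = 137 left.
January 1918 has 31 days: 137 − 31 = 106 left.
February 1918 has 28 days (1918 is not a leap year): 106 − 28 = 78 left.
March 1918 has 31 days: 78 − 31 = 47 left.
April 1918 has 30 days: 47 − 30 = 17 left.
17 days into May 1918 → May 17, 1918.
Going back 593 days from May 17, 1918:
Going back 17 days from May 17, 1918 reaches the end of the previous month; 593 − 17 = 576 left.
April 1918 has 30 days: 576 − 30 = 546 left.
March 1918 has 31 days: 546 − 31 = 515 left.
February 1918 has 28 days (1918 is not a leap year): 515 − 28 = 487 left.
January 1918 has 31 days: 487 − 31 = 456 left.
December 1917 has 31 days: 456 − 31 = 425 left.
November 1917 has 30 days: 425 − 30 = 395 left.
October 1917 has 31 days: 395 − 31 = 364 left.
September 1917 has 30 days: 364 − 30 = 334 left.
August 1917 has 31 days: 334 − 31 = 303 left.
July 1917 has 31 days: 303 − 31 = 272 left.
June 1917 has 30 days: 272 − 30 = 242 left.
May 1917 has 31 days: 242 − 31 = 211 left.
April 1917 has 30 days: 211 − 30 = 181 left.
March 1917 has 31 days: 181 − 31 = 150 left.
February 1917 has 28 days (1917 is not a leap year): 150 − 28 = 122 left.
January 1917 has 31 days: 122 − 31 = 91 left.
December 1916 has 31 days: 91 − 31 = 60 left.
November 1916 has 30 days: 60 − 30 = 30 left.
October 1916 has 31 days; 31 − 30 = 1 → October 1, 1916.
Subtracting 265 days from October 1, 1916:
Going back 1 day from October 1, 1916 reaches the end of the previous month; 265 − 1 = 264 left.
September 1916 has 30 days: 264 − 30 = 234 left.
August 1916 has 31 days: 234 − 31 = 203 left.
July 1916 has 31 days: 203 − 31 = 172 left.
June 1916 has 30 days: 172 − 30 = 142 left.
May 1916 has 31 days: 142 − 31 = 111 left.
April 1916 has 30 days: 111 − 30 = 81 left.
March 1916 has 31 days: 81 − 31 = 50 left.
February 1916 has 29 days (1916 is a leap year): 50 − 29 = 21 left.
January 1916 has 31 days; 31 − 21 = 10 → January 10, 1916.

January 10, 1916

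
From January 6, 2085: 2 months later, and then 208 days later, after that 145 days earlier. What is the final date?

May 8, 2085

Counting forward 2 months from January 6, 2085:
month 1 + 2 = 3 → March 2085.
Day 6 is valid in March, giving March 6, 2085.
Counting forward 208 days from March 6, 2085:
March has 31 days, so 31 − 6 = 25 days remain after March 6, 2085; 208 − 25 = 183 left.
April 2085 has 30 days: 183 − 30 = 153 left.
May 2085 has 31 days: 153 − 31 = 122 left.
June 2085 has 30 days: 122 − 30 = 92 left.
July 2085 has 31 days: 92 − 31 = 61 left.
August 2085 has 31 days: 61 − 31 = 30 left.
30 days into September 2085 → September 30, 2085.
Going back 145 days from September 30, 2085:
Going back 30 days from September 30, 2085 reaches the end of the previous month; 145 − 30 = 115 left.
August 2085 has 31 days: 115 − 31 = 84 left.
July 2085 has 31 days: 84 − 31 = 53 left.
June 2085 has 30 days: 53 − 30 = 23 left.
May 2085 has 31 days; 31 − 23 = 8 → May 8, 2085.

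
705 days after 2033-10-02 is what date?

Adding 705 days from October 2, 2033.
October has 31 days, so 31 − 2 = 29 days remain after October 2, 2033; 705 − 29 = 676 left.
November 2033 has 30 days: 676 − 30 = 646 left.
December 2033 has 31 days: 646 − 31 = 615 left.
January 2034 has 31 days: 615 − 31 = 584 left.
February 2034 has 28 days (2034 is not a leap year): 584 − 28 = 556 left.
March 2034 has 31 days: 556 − 31 = 525 left.
April 2034 has 30 days: 525 − 30 = 495 left.
May 2034 has 31 days: 495 − 31 = 464 left.
June 2034 has 30 days: 464 − 30 = 434 left.
July 2034 has 31 days: 434 − 31 = 403 left.
August 2034 has 31 days: 403 − 31 = 372 left.
September 2034 has 30 days: 372 − 30 = 342 left.
October 2034 has 31 days: 342 − 31 = 311 left.
November 2034 has 30 days: 311 − 30 = 281 left.
December 2034 has 31 days: 281 − 31 = 250 left.
January 2035 has 31 days: 250 − 31 = 219 left.
February 2035 has 28 days (2035 is not a leap year): 219 − 28 = 191 left.
March 2035 has 31 days: 191 − 31 = 160 left.
April 2035 has 30 days: 160 − 30 = 130 left.
May 2035 has 31 days: 130 − 31 = 99 left.
June 2035 has 30 days: 99 − 30 = 69 left.
July 2035 has 31 days: 69 − 31 = 38 left.
August 2035 has 31 days: 38 − 31 = 7 left.
7 days into September 2035 → September 7, 2035.

September 7, 2035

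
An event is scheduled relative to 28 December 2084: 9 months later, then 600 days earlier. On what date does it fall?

February 6, 2084

Adding 9 months from December 28, 2084:
month 12 + 9 = 21, which is month 9 of year 2085 → September 2085.
Day 28 is valid in September, giving September 28, 2085.
Going back 600 days from September 28, 2085:
Going back 28 days from September 28, 2085 reaches the end of the previous month; 600 − 28 = 572 left.
August 2085 has 31 days: 572 − 31 = 541 left.
July 2085 has 31 days: 541 − 31 = 510 left.
June 2085 has 30 days: 510 − 30 = 480 left.
May 2085 has 31 days: 480 − 31 = 449 left.
April 2085 has 30 days: 449 − 30 = 419 left.
March 2085 has 31 days: 419 − 31 = 388 left.
February 2085 has 28 days (2085 is not a leap year): 388 − 28 = 360 left.
January 2085 has 31 days: 360 − 31 = 329 left.
December 2084 has 31 days: 329 − 31 = 298 left.
November 2084 has 30 days: 298 − 30 = 268 left.
October 2084 has 31 days: 268 − 31 = 237 left.
September 2084 has 30 days: 237 − 30 = 207 left.
August 2084 has 31 days: 207 − 31 = 176 left.
July 2084 has 31 days: 176 − 31 = 145 left.
June 2084 has 30 days: 145 − 30 = 115 left.
May 2084 has 31 days: 115 − 31 = 84 left.
April 2084 has 30 days: 84 − 30 = 54 left.
March 2084 has 31 days: 54 − 31 = 23 left.
February 2084 has 29 days; 29 − 23 = 6 → February 6, 2084.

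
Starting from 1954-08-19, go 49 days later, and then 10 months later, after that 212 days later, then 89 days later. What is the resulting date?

Advancing 49 days from August 19, 1954:
August has 31 days, so 31 − 19 = 12 days remain after August 19, 1954; 49 − 12 = 37 left.
September 1954 has 30 days: 37 − 30 = 7 left.
7 days into October 1954 → October 7, 1954.
Advancing 10 months from October 7, 1954:
month 10 + 10 = 20, which is month 8 of year 1955 → August 1955.
Day 7 is valid in August, giving August 7, 1955.
Adding 212 days from August 7, 1955:
August has 31 days, so 31 − 7 = 24 days remain after August 7, 1955; 212 − 24 = 188 left.
September 1955 has 30 days: 188 − 30 = 158 left.
October 1955 has 31 days: 158 − 31 = 127 left.
November 1955 has 30 days: 127 − 30 = 97 left.
December 1955 has 31 days: 97 − 31 = 66 left.
January 1956 has 31 days: 66 − 31 = 35 left.
February 1956 has 29 days (1956 is a leap year): 35 − 29 = 6 left.
6 days into March 1956 → March 6, 1956.
Counting forward 89 days from March 6, 1956:
March has 31 days, so 31 − 6 = 25 days remain after March 6, 1956; 89 − 25 = 64 left.
April 1956 has 30 days: 64 − 30 = 34 left.
May 1956 has 31 days: 34 − 31 = 3 left.
3 days into June 1956 → June 3, 1956.

June 3, 1956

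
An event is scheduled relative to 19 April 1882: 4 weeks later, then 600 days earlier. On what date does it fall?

Adding 4 weeks (= 28 days) from April 19, 1882:
April has 30 days, so 30 − 19 = 11 days remain after April 19, 1882; 28 − 11 = 17 left.
17 days into May 1882 → May 17, 1882.
Subtracting 600 days from May 17, 1882:
Going back 17 days from May 17, 1882 reaches the end of the previous month; 600 − 17 = 583 left.
April 1882 has 30 days: 583 − 30 = 553 left.
March 1882 has 31 days: 553 − 31 = 522 left.
February 1882 has 28 days (1882 is not a leap year): 522 − 28 = 494 left.
January 1882 has 31 days: 494 − 31 = 463 left.
December 1881 has 31 days: 463 − 31 = 432 left.
November 1881 has 30 days: 432 − 30 = 402 left.
October 1881 has 31 days: 402 − 31 = 371 left.
September 1881 has 30 days: 371 − 30 = 341 left.
August 1881 has 31 days: 341 − 31 = 310 left.
July 1881 has 31 days: 310 − 31 = 279 left.
June 1881 has 30 days: 279 − 30 = 249 left.
May 1881 has 31 days: 249 − 31 = 218 left.
April 1881 has 30 days: 218 − 30 = 188 left.
March 1881 has 31 days: 188 − 31 = 157 left.
February 1881 has 28 days (1881 is not a leap year): 157 − 28 = 129 left.
January 1881 has 31 days: 129 − 31 = 98 left.
December 1880 has 31 days: 98 − 31 = 67 left.
November 1880 has 30 days: 67 − 30 = 37 left.
October 1880 has 31 days: 37 − 31 = 6 left.
September 1880 has 30 days; 30 − 6 = 24 → September 24, 1880.

September 24, 1880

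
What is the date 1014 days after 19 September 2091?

June 29, 2094

Adding 1014 days from September 19, 2091.
September has 30 days, so 30 − 19 = 11 days remain after September 19, 2091; 1014 − 11 = 1003 left.
October 2091 has 31 days: 1003 − 31 = 972 left.
November 2091 has 30 days: 972 − 30 = 942 left.
December 2091 has 31 days: 942 − 31 = 911 left.
January 2092 has 31 days: 911 − 31 = 880 left.
February 2092 has 29 days (2092 is a leap year): 880 − 29 = 851 left.
March 2092 has 31 days: 851 − 31 = 820 left.
April 2092 has 30 days: 820 − 30 = 790 left.
May 2092 has 31 days: 790 − 31 = 759 left.
June 2092 has 30 days: 759 − 30 = 729 left.
July 2092 has 31 days: 729 − 31 = 698 left.
August 2092 has 31 days: 698 − 31 = 667 left.
September 2092 has 30 days: 667 − 30 = 637 left.
October 2092 has 31 days: 637 − 31 = 606 left.
November 2092 has 30 days: 606 − 30 = 576 left.
December 2092 has 31 days: 576 − 31 = 545 left.
January 2093 has 31 days: 545 − 31 = 514 left.
February 2093 has 28 days (2093 is not a leap year): 514 − 28 = 486 left.
March 2093 has 31 days: 486 − 31 = 455 left.
April 2093 has 30 days: 455 − 30 = 425 left.
May 2093 has 31 days: 425 − 31 = 394 left.
June 2093 has 30 days: 394 − 30 = 364 left.
July 2093 has 31 days: 364 − 31 = 333 left.
August 2093 has 31 days: 333 − 31 = 302 left.
September 2093 has 30 days: 302 − 30 = 272 left.
October 2093 has 31 days: 272 − 31 = 241 left.
November 2093 has 30 days: 241 − 30 = 211 left.
December 2093 has 31 days: 211 − 31 = 180 left.
January 2094 has 31 days: 180 − 31 = 149 left.
February 2094 has 28 days (2094 is not a leap year): 149 − 28 = 121 left.
March 2094 has 31 days: 121 − 31 = 90 left.
April 2094 has 30 days: 90 − 30 = 60 left.
May 2094 has 31 days: 60 − 31 = 29 left.
29 days into June 2094 → June 29, 2094.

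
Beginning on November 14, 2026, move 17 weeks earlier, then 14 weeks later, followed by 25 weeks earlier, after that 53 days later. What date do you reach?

Going back 17 weeks (= 119 days) from November 14, 2026:
Going back 14 days from November 14, 2026 reaches the end of the previous month; 119 − 14 = 105 left.
October 2026 has 31 days: 105 − 31 = 74 left.
September 2026 has 30 days: 74 − 30 = 44 left.
August 2026 has 31 days: 44 − 31 = 13 left.
July 2026 has 31 days; 31 − 13 = 18 → July 18, 2026.
Advancing 14 weeks (= 98 days) from July 18, 2026:
July has 31 days, so 31 − 18 = 13 days remain after July 18, 2026; 98 − 13 = 85 left.
August 2026 has 31 days: 85 − 31 = 54 left.
September 2026 has 30 days: 54 − 30 = 24 left.
24 days into October 2026 → October 24, 2026.
Going back 25 weeks (= 175 days) from October 24, 2026:
Going back 24 days from October 24, 2026 reaches the end of the previous month; 175 − 24 = 151 left.
September 2026 has 30 days: 151 − 30 = 121 left.
August 2026 has 31 days: 121 − 31 = 90 left.
July 2026 has 31 days: 90 − 31 = 59 left.
June 2026 has 30 days: 59 − 30 = 29 left.
May 2026 has 31 days; 31 − 29 = 2 → May 2, 2026.
Counting forward 53 days from May 2, 2026:
May has 31 days, so 31 − 2 = 29 days remain after May 2, 2026; 53 − 29 = 24 left.
24 days into June 2026 → June 24, 2026.

June 24, 2026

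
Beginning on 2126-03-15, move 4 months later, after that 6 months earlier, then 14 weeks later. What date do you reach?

Advancing 4 months from March 15, 2126:
month 3 + 4 = 7 → July 2126.
Day 15 is valid in July, giving July 15, 2126.
Subtracting 6 months from July 15, 2126:
month 7 − 6 = 1 → January 2126.
Day 15 is valid in January, giving January 15, 2126.
Advancing 14 weeks (= 98 days) from January 15, 2126:
January has 31 days, so 31 − 15 = 16 days remain after January 15, 2126; 98 − 16 = 82 left.
February 2126 has 28 days (2126 is not a leap year): 82 − 28 = 54 left.
March 2126 has 31 days: 54 − 31 = 23 left.
23 days into April 2126 → April 23, 2126.

April 23, 2126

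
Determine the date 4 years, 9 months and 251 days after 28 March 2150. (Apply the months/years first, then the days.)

Advancing 4 years, 9 months and 251 days from March 28, 2150: first the month/year part, then the days.
+4 years → 2154; month 3 + 9 = 12 → December 2154.
Day 28 is valid in December, giving December 28, 2154.
Now add 251 days from December 28, 2154.
December has 31 days, so 31 − 28 = 3 days remain after December 28, 2154; 251 − 3 = 248 left.
January 2155 has 31 days: 248 − 31 = 217 left.
February 2155 has 28 days (2155 is not a leap year): 217 − 28 = 189 left.
March 2155 has 31 days: 189 − 31 = 158 left.
April 2155 has 30 days: 158 − 30 = 128 left.
May 2155 has 31 days: 128 − 31 = 97 left.
June 2155 has 30 days: 97 − 30 = 67 left.
July 2155 has 31 days: 67 − 31 = 36 left.
August 2155 has 31 days: 36 − 31 = 5 left.
5 days into September 2155 → September 5, 2155.

September 5, 2155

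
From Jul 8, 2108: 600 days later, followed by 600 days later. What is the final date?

October 21, 2111

Advancing 600 days from July 8, 2108:
July has 31 days, so 31 − 8 = 23 days remain after July 8, 2108; 600 − 23 = 577 left.
August 2108 has 31 days: 577 − 31 = 546 left.
September 2108 has 30 days: 546 − 30 = 516 left.
October 2108 has 31 days: 516 − 31 = 485 left.
November 2108 has 30 days: 485 − 30 = 455 left.
December 2108 has 31 days: 455 − 31 = 424 left.
January 2109 has 31 days: 424 − 31 = 393 left.
February 2109 has 28 days (2109 is not a leap year): 393 − 28 = 365 left.
March 2109 has 31 days: 365 − 31 = 334 left.
April 2109 has 30 days: 334 − 30 = 304 left.
May 2109 has 31 days: 304 − 31 = 273 left.
June 2109 has 30 days: 273 − 30 = 243 left.
July 2109 has 31 days: 243 − 31 = 212 left.
August 2109 has 31 days: 212 − 31 = 181 left.
September 2109 has 30 days: 181 − 30 = 151 left.
October 2109 has 31 days: 151 − 31 = 120 left.
November 2109 has 30 days: 120 − 30 = 90 left.
December 2109 has 31 days: 90 − 31 = 59 left.
January 2110 has 31 days: 59 − 31 = 28 left.
28 days into February 2110 → February 28, 2110.
Advancing 600 days from February 28, 2110:
February has 28 days, so 28 − 28 = 0 days remain after February 28, 2110; 600 − 0 = 600 left.
March 2110 has 31 days: 600 − 31 = 569 left.
April 2110 has 30 days: 569 − 30 = 539 left.
May 2110 has 31 days: 539 − 31 = 508 left.
June 2110 has 30 days: 508 − 30 = 478 left.
July 2110 has 31 days: 478 − 31 = 447 left.
August 2110 has 31 days: 447 − 31 = 416 left.
September 2110 has 30 days: 416 − 30 = 386 left.
October 2110 has 31 days: 386 − 31 = 355 left.
November 2110 has 30 days: 355 − 30 = 325 left.
December 2110 has 31 days: 325 − 31 = 294 left.
January 2111 has 31 days: 294 − 31 = 263 left.
February 2111 has 28 days (2111 is not a leap year): 263 − 28 = 235 left.
March 2111 has 31 days: 235 − 31 = 204 left.
April 2111 has 30 days: 204 − 30 = 174 left.
May 2111 has 31 days: 174 − 31 = 143 left.
June 2111 has 30 days: 143 − 30 = 113 left.
July 2111 has 31 days: 113 − 31 = 82 left.
August 2111 has 31 days: 82 − 31 = 51 left.
September 2111 has 30 days: 51 − 30 = 21 left.
21 days into October 2111 → October 21, 2111.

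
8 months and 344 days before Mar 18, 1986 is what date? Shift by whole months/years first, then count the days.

August 8, 1984

Counting back 8 months and 344 days from March 18, 1986: first the month/year part, then the days.
month 3 − 8 = -5, which is month 7 of year 1985 → July 1985.
Day 18 is valid in July, giving July 18, 1985.
Now subtract 344 days from July 18, 1985.
Going back 18 days from July 18, 1985 reaches the end of the previous month; 344 − 18 = 326 left.
June 1985 has 30 days: 326 − 30 = 296 left.
May 1985 has 31 days: 296 − 31 = 265 left.
April 1985 has 30 days: 265 − 30 = 235 left.
March 1985 has 31 days: 235 − 31 = 204 left.
February 1985 has 28 days (1985 is not a leap year): 204 − 28 = 176 left.
January 1985 has 31 days: 176 − 31 = 145 left.
December 1984 has 31 days: 145 − 31 = 114 left.
November 1984 has 30 days: 114 − 30 = 84 left.
October 1984 has 31 days: 84 − 31 = 53 left.
September 1984 has 30 days: 53 − 30 = 23 left.
August 1984 has 31 days; 31 − 23 = 8 → August 8, 1984.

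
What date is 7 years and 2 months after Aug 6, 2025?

Advancing 7 years and 2 months from August 6, 2025.
+7 years → 2032; month 8 + 2 = 10 → October 2032.
Day 6 is valid in October, giving October 6, 2032.

October 6, 2032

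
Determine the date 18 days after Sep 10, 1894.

Advancing 18 days from September 10, 1894.
September has 30 days; 10 + 18 = 28, still in September.

September 28, 1894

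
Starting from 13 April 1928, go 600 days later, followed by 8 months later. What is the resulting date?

August 4, 1930

Counting forward 600 days from April 13, 1928:
April has 30 days, so 30 − 13 = 17 days remain after April 13, 1928; 600 − 17 = 583 left.
May 1928 has 31 days: 583 − 31 = 552 left.
June 1928 has 30 days: 552 − 30 = 522 left.
July 1928 has 31 days: 522 − 31 = 491 left.
August 1928 has 31 days: 491 − 31 = 460 left.
September 1928 has 30 days: 460 − 30 = 430 left.
October 1928 has 31 days: 430 − 31 = 399 left.
November 1928 has 30 days: 399 − 30 = 369 left.
December 1928 has 31 days: 369 − 31 = 338 left.
January 1929 has 31 days: 338 − 31 = 307 left.
February 1929 has 28 days (1929 is not a leap year): 307 − 28 = 279 left.
March 1929 has 31 days: 279 − 31 = 248 left.
April 1929 has 30 days: 248 − 30 = 218 left.
May 1929 has 31 days: 218 − 31 = 187 left.
June 1929 has 30 days: 187 − 30 = 157 left.
July 1929 has 31 days: 157 − 31 = 126 left.
August 1929 has 31 days: 126 − 31 = 95 left.
September 1929 has 30 days: 95 − 30 = 65 left.
October 1929 has 31 days: 65 − 31 = 34 left.
November 1929 has 30 days: 34 − 30 = 4 left.
4 days into December 1929 → December 4, 1929.
Counting forward 8 months from December 4, 1929:
month 12 + 8 = 20, which is month 8 of year 1930 → August 1930.
Day 4 is valid in August, giving August 4, 1930.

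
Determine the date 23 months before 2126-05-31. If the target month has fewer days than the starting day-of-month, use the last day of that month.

Subtracting 23 months from May 31, 2126.
month 5 − 23 = -18, which is month 6 of year 2124 → June 2124.
June 2124 has only 30 days and the start was day 31, so the date clamps to June 30, 2124.

June 30, 2124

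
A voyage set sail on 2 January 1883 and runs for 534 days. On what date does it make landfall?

June 19, 1884

Advancing 534 days from January 2, 1883.
January has 31 days, so 31 − 2 = 29 days remain after January 2, 1883; 534 − 29 = 505 left.
February 1883 has 28 days (1883 is not a leap year): 505 − 28 = 477 left.
March 1883 has 31 days: 477 − 31 = 446 left.
April 1883 has 30 days: 446 − 30 = 416 left.
May 1883 has 31 days: 416 − 31 = 385 left.
June 1883 has 30 days: 385 − 30 = 355 left.
July 1883 has 31 days: 355 − 31 = 324 left.
August 1883 has 31 days: 324 − 31 = 293 left.
September 1883 has 30 days: 293 − 30 = 263 left.
October 1883 has 31 days: 263 − 31 = 232 left.
November 1883 has 30 days: 232 − 30 = 202 left.
December 1883 has 31 days: 202 − 31 = 171 left.
January 1884 has 31 days: 171 − 31 = 140 left.
February 1884 has 29 days (1884 is a leap year): 140 − 29 = 111 left.
March 1884 has 31 days: 111 − 31 = 80 left.
April 1884 has 30 days: 80 − 30 = 50 left.
May 1884 has 31 days: 50 − 31 = 19 left.
19 days into June 1884 → June 19, 1884.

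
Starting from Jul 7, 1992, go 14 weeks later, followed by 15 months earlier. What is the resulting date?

July 13, 1991

Adding 14 weeks (= 98 days) from July 7, 1992:
July has 31 days, so 31 − 7 = 24 days remain after July 7, 1992; 98 − 24 = 74 left.
August 1992 has 31 days: 74 − 31 = 43 left.
September 1992 has 30 days: 43 − 30 = 13 left.
13 days into October 1992 → October 13, 1992.
Going back 15 months from October 13, 1992:
month 10 − 15 = -5, which is month 7 of year 1991 → July 1991.
Day 13 is valid in July, giving July 13, 1991.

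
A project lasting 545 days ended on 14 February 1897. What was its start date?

Counting back 545 days from February 14, 1897.
Going back 14 days from February 14, 1897 reaches the end of the previous month; 545 − 14 = 531 left.
January 1897 has 31 days: 531 − 31 = 500 left.
December 1896 has 31 days: 500 − 31 = 469 left.
November 1896 has 30 days: 469 − 30 = 439 left.
October 1896 has 31 days: 439 − 31 = 408 left.
September 1896 has 30 days: 408 − 30 = 378 left.
August 1896 has 31 days: 378 − 31 = 347 left.
July 1896 has 31 days: 347 − 31 = 316 left.
June 1896 has 30 days: 316 − 30 = 286 left.
May 1896 has 31 days: 286 − 31 = 255 left.
April 1896 has 30 days: 255 − 30 = 225 left.
March 1896 has 31 days: 225 − 31 = 194 left.
February 1896 has 29 days (1896 is a leap year): 194 − 29 = 165 left.
January 1896 has 31 days: 165 − 31 = 134 left.
December 1895 has 31 days: 134 − 31 = 103 left.
November 1895 has 30 days: 103 − 30 = 73 left.
October 1895 has 31 days: 73 − 31 = 42 left.
September 1895 has 30 days: 42 − 30 = 12 left.
August 1895 has 31 days; 31 − 12 = 19 → August 19, 1895.

August 19, 1895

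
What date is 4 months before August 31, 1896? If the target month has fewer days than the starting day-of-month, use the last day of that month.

April 30, 1896

Counting back 4 months from August 31, 1896.
month 8 − 4 = 4 → April 1896.
April 1896 has only 30 days and the start was day 31, so the date clamps to April 30, 1896.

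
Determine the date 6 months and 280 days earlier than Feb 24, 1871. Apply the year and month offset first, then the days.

November 17, 1869

Going back 6 months and 280 days from February 24, 1871: first the month/year part, then the days.
month 2 − 6 = -4, which is month 8 of year 1870 → August 1870.
Day 24 is valid in August, giving August 24, 1870.
Now subtract 280 days from August 24, 1870.
Going back 24 days from August 24, 1870 reaches the end of the previous month; 280 − 24 = 256 left.
July 1870 has 31 days: 256 − 31 = 225 left.
June 1870 has 30 days: 225 − 30 = 195 left.
May 1870 has 31 days: 195 − 31 = 164 left.
April 1870 has 30 days: 164 − 30 = 134 left.
March 1870 has 31 days: 134 − 31 = 103 left.
February 1870 has 28 days (1870 is not a leap year): 103 − 28 = 75 left.
January 1870 has 31 days: 75 − 31 = 44 left.
December 1869 has 31 days: 44 − 31 = 13 left.
November 1869 has 30 days; 30 − 13 = 17 → November 17, 1869.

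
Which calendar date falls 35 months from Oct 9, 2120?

September 9, 2123

Counting forward 35 months from October 9, 2120.
month 10 + 35 = 45, which is month 9 of year 2123 → September 2123.
Day 9 is valid in September, giving September 9, 2123.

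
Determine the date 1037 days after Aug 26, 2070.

Advancing 1037 days from August 26, 2070.
August has 31 days, so 31 − 26 = 5 days remain after August 26, 2070; 1037 − 5 = 1032 left.
September 2070 has 30 days: 1032 − 30 = 1002 left.
October 2070 has 31 days: 1002 − 31 = 971 left.
November 2070 has 30 days: 971 − 30 = 941 left.
December 2070 has 31 days: 941 − 31 = 910 left.
January 2071 has 31 days: 910 − 31 = 879 left.
February 2071 has 28 days (2071 is not a leap year): 879 − 28 = 851 left.
March 2071 has 31 days: 851 − 31 = 820 left.
April 2071 has 30 days: 820 − 30 = 790 left.
May 2071 has 31 days: 790 − 31 = 759 left.
June 2071 has 30 days: 759 − 30 = 729 left.
July 2071 has 31 days: 729 − 31 = 698 left.
August 2071 has 31 days: 698 − 31 = 667 left.
September 2071 has 30 days: 667 − 30 = 637 left.
October 2071 has 31 days: 637 − 31 = 606 left.
November 2071 has 30 days: 606 − 30 = 576 left.
December 2071 has 31 days: 576 − 31 = 545 left.
January 2072 has 31 days: 545 − 31 = 514 left.
February 2072 has 29 days (2072 is a leap year): 514 − 29 = 485 left.
March 2072 has 31 days: 485 − 31 = 454 left.
April 2072 has 30 days: 454 − 30 = 424 left.
May 2072 has 31 days: 424 − 31 = 393 left.
June 2072 has 30 days: 393 − 30 = 363 left.
July 2072 has 31 days: 363 − 31 = 332 left.
August 2072 has 31 days: 332 − 31 = 301 left.
September 2072 has 30 days: 301 − 30 = 271 left.
October 2072 has 31 days: 271 − 31 = 240 left.
November 2072 has 30 days: 240 − 30 = 210 left.
December 2072 has 31 days: 210 − 31 = 179 left.
January 2073 has 31 days: 179 − 31 = 148 left.
February 2073 has 28 days (2073 is not a leap year): 148 − 28 = 120 left.
March 2073 has 31 days: 120 − 31 = 89 left.
April 2073 has 30 days: 89 − 30 = 59 left.
May 2073 has 31 days: 59 − 31 = 28 left.
28 days into June 2073 → June 28, 2073.

June 28, 2073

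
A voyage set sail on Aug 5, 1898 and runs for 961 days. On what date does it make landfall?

March 24, 1901

Adding 961 days from August 5, 1898.
August has 31 days, so 31 − 5 = 26 days remain after August 5, 1898; 961 − 26 = 935 left.
September 1898 has 30 days: 935 − 30 = 905 left.
October 1898 has 31 days: 905 − 31 = 874 left.
November 1898 has 30 days: 874 − 30 = 844 left.
December 1898 has 31 days: 844 − 31 = 813 left.
January 1899 has 31 days: 813 − 31 = 782 left.
February 1899 has 28 days (1899 is not a leap year): 782 − 28 = 754 left.
March 1899 has 31 days: 754 − 31 = 723 left.
April 1899 has 30 days: 723 − 30 = 693 left.
May 1899 has 31 days: 693 − 31 = 662 left.
June 1899 has 30 days: 662 − 30 = 632 left.
July 1899 has 31 days: 632 − 31 = 601 left.
August 1899 has 31 days: 601 − 31 = 570 left.
September 1899 has 30 days: 570 − 30 = 540 left.
October 1899 has 31 days: 540 − 31 = 509 left.
November 1899 has 30 days: 509 − 30 = 479 left.
December 1899 has 31 days: 479 − 31 = 448 left.
January 1900 has 31 days: 448 − 31 = 417 left.
February 1900 has 28 days (1900 is not a leap year (divisible by 100 but not 400)): 417 − 28 = 389 left.
March 1900 has 31 days: 389 − 31 = 358 left.
April 1900 has 30 days: 358 − 30 = 328 left.
May 1900 has 31 days: 328 − 31 = 297 left.
June 1900 has 30 days: 297 − 30 = 267 left.
July 1900 has 31 days: 267 − 31 = 236 left.
August 1900 has 31 days: 236 − 31 = 205 left.
September 1900 has 30 days: 205 − 30 = 175 left.
October 1900 has 31 days: 175 − 31 = 144 left.
November 1900 has 30 days: 144 − 30 = 114 left.
December 1900 has 31 days: 114 − 31 = 83 left.
January 1901 has 31 days: 83 − 31 = 52 left.
February 1901 has 28 days (1901 is not a leap year): 52 − 28 = 24 left.
24 days into March 1901 → March 24, 1901.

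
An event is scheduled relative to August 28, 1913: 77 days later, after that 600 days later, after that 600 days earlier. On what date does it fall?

Counting forward 77 days from August 28, 1913:
August has 31 days, so 31 − 28 = 3 days remain after August 28, 1913; 77 − 3 = 74 left.
September 1913 has 30 days: 74 − 30 = 44 left.
October 1913 has 31 days: 44 − 31 = 13 left.
13 days into November 1913 → November 13, 1913.
Adding 600 days from November 13, 1913:
November has 30 days, so 30 − 13 = 17 days remain after November 13, 1913; 600 − 17 = 583 left.
December 1913 has 31 days: 583 − 31 = 552 left.
January 1914 has 31 days: 552 − 31 = 521 left.
February 1914 has 28 days (1914 is not a leap year): 521 − 28 = 493 left.
March 1914 has 31 days: 493 − 31 = 462 left.
April 1914 has 30 days: 462 − 30 = 432 left.
May 1914 has 31 days: 432 − 31 = 401 left.
June 1914 has 30 days: 401 − 30 = 371 left.
July 1914 has 31 days: 371 − 31 = 340 left.
August 1914 has 31 days: 340 − 31 = 309 left.
September 1914 has 30 days: 309 − 30 = 279 left.
October 1914 has 31 days: 279 − 31 = 248 left.
November 1914 has 30 days: 248 − 30 = 218 left.
December 1914 has 31 days: 218 − 31 = 187 left.
January 1915 has 31 days: 187 − 31 = 156 left.
February 1915 has 28 days (1915 is not a leap year): 156 − 28 = 128 left.
March 1915 has 31 days: 128 − 31 = 97 left.
April 1915 has 30 days: 97 − 30 = 67 left.
May 1915 has 31 days: 67 − 31 = 36 left.
June 1915 has 30 days: 36 − 30 = 6 left.
6 days into July 1915 → July 6, 1915.
Going back 600 days from July 6, 1915:
Going back 6 days from July 6, 1915 reaches the end of the previous month; 600 − 6 = 594 left.
June 1915 has 30 days: 594 − 30 = 564 left.
May 1915 has 31 days: 564 − 31 = 533 left.
April 1915 has 30 days: 533 − 30 = 503 left.
March 1915 has 31 days: 503 − 31 = 472 left.
February 1915 has 28 days (1915 is not a leap year): 472 − 28 = 444 left.
January 1915 has 31 days: 444 − 31 = 413 left.
December 1914 has 31 days: 413 − 31 = 382 left.
November 1914 has 30 days: 382 − 30 = 352 left.
October 1914 has 31 days: 352 − 31 = 321 left.
September 1914 has 30 days: 321 − 30 = 291 left.
August 1914 has 31 days: 291 − 31 = 260 left.
July 1914 has 31 days: 260 − 31 = 229 left.
June 1914 has 30 days: 229 − 30 = 199 left.
May 1914 has 31 days: 199 − 31 = 168 left.
April 1914 has 30 days: 168 − 30 = 138 left.
March 1914 has 31 days: 138 − 31 = 107 left.
February 1914 has 28 days (1914 is not a leap year): 107 − 28 = 79 left.
January 1914 has 31 days: 79 − 31 = 48 left.
December 1913 has 31 days: 48 − 31 = 17 left.
November 1913 has 30 days; 30 − 17 = 13 → November 13, 1913.

November 13, 1913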